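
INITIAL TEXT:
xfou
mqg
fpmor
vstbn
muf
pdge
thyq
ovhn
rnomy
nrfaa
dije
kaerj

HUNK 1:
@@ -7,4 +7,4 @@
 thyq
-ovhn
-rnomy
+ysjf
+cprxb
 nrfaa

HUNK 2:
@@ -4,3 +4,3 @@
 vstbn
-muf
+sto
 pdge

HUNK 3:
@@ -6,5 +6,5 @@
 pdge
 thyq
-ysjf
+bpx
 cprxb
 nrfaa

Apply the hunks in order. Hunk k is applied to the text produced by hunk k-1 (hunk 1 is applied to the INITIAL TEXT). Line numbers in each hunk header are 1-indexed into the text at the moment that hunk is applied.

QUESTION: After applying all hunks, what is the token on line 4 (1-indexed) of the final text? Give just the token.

Hunk 1: at line 7 remove [ovhn,rnomy] add [ysjf,cprxb] -> 12 lines: xfou mqg fpmor vstbn muf pdge thyq ysjf cprxb nrfaa dije kaerj
Hunk 2: at line 4 remove [muf] add [sto] -> 12 lines: xfou mqg fpmor vstbn sto pdge thyq ysjf cprxb nrfaa dije kaerj
Hunk 3: at line 6 remove [ysjf] add [bpx] -> 12 lines: xfou mqg fpmor vstbn sto pdge thyq bpx cprxb nrfaa dije kaerj
Final line 4: vstbn

Answer: vstbn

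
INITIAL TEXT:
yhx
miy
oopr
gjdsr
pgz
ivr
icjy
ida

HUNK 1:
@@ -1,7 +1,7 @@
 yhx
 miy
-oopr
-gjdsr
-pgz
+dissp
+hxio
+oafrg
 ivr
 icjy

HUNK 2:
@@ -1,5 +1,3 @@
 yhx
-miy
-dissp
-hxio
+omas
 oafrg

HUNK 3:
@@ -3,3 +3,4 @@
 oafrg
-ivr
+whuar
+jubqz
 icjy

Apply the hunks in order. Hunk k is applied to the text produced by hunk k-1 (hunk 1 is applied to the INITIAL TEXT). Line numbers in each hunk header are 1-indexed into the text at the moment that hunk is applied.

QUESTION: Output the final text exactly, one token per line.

Hunk 1: at line 1 remove [oopr,gjdsr,pgz] add [dissp,hxio,oafrg] -> 8 lines: yhx miy dissp hxio oafrg ivr icjy ida
Hunk 2: at line 1 remove [miy,dissp,hxio] add [omas] -> 6 lines: yhx omas oafrg ivr icjy ida
Hunk 3: at line 3 remove [ivr] add [whuar,jubqz] -> 7 lines: yhx omas oafrg whuar jubqz icjy ida

Answer: yhx
omas
oafrg
whuar
jubqz
icjy
ida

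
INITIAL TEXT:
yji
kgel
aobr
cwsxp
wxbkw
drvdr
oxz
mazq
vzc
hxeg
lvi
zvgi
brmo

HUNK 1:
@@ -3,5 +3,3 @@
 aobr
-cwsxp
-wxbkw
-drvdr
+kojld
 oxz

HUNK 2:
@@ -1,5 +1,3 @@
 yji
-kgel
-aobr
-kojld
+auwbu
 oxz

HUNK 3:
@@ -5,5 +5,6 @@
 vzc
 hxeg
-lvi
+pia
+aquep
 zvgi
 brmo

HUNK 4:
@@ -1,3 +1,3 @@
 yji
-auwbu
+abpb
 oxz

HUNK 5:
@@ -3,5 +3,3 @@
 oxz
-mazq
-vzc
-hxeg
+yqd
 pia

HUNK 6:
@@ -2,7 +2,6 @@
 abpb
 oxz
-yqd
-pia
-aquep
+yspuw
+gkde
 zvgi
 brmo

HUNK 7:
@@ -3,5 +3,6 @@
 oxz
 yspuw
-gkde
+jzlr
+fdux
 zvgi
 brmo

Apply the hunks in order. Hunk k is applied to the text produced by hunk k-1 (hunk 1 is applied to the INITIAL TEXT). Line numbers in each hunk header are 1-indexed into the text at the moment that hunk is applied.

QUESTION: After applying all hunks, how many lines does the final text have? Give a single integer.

Hunk 1: at line 3 remove [cwsxp,wxbkw,drvdr] add [kojld] -> 11 lines: yji kgel aobr kojld oxz mazq vzc hxeg lvi zvgi brmo
Hunk 2: at line 1 remove [kgel,aobr,kojld] add [auwbu] -> 9 lines: yji auwbu oxz mazq vzc hxeg lvi zvgi brmo
Hunk 3: at line 5 remove [lvi] add [pia,aquep] -> 10 lines: yji auwbu oxz mazq vzc hxeg pia aquep zvgi brmo
Hunk 4: at line 1 remove [auwbu] add [abpb] -> 10 lines: yji abpb oxz mazq vzc hxeg pia aquep zvgi brmo
Hunk 5: at line 3 remove [mazq,vzc,hxeg] add [yqd] -> 8 lines: yji abpb oxz yqd pia aquep zvgi brmo
Hunk 6: at line 2 remove [yqd,pia,aquep] add [yspuw,gkde] -> 7 lines: yji abpb oxz yspuw gkde zvgi brmo
Hunk 7: at line 3 remove [gkde] add [jzlr,fdux] -> 8 lines: yji abpb oxz yspuw jzlr fdux zvgi brmo
Final line count: 8

Answer: 8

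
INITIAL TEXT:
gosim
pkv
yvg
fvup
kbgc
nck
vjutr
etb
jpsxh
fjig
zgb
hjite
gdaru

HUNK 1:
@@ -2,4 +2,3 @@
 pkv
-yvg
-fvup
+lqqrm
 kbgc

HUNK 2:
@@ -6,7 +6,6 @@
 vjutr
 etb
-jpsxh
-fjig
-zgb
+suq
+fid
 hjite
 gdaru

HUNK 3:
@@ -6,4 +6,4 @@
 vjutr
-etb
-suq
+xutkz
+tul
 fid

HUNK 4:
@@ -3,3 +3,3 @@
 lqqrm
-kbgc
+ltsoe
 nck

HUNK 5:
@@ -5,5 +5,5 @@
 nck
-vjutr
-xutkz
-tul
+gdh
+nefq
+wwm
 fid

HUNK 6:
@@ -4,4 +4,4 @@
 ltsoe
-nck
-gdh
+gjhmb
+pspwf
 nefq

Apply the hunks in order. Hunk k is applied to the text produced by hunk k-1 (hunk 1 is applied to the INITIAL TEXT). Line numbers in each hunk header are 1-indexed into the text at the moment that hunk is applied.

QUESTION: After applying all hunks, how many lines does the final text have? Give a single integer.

Answer: 11

Derivation:
Hunk 1: at line 2 remove [yvg,fvup] add [lqqrm] -> 12 lines: gosim pkv lqqrm kbgc nck vjutr etb jpsxh fjig zgb hjite gdaru
Hunk 2: at line 6 remove [jpsxh,fjig,zgb] add [suq,fid] -> 11 lines: gosim pkv lqqrm kbgc nck vjutr etb suq fid hjite gdaru
Hunk 3: at line 6 remove [etb,suq] add [xutkz,tul] -> 11 lines: gosim pkv lqqrm kbgc nck vjutr xutkz tul fid hjite gdaru
Hunk 4: at line 3 remove [kbgc] add [ltsoe] -> 11 lines: gosim pkv lqqrm ltsoe nck vjutr xutkz tul fid hjite gdaru
Hunk 5: at line 5 remove [vjutr,xutkz,tul] add [gdh,nefq,wwm] -> 11 lines: gosim pkv lqqrm ltsoe nck gdh nefq wwm fid hjite gdaru
Hunk 6: at line 4 remove [nck,gdh] add [gjhmb,pspwf] -> 11 lines: gosim pkv lqqrm ltsoe gjhmb pspwf nefq wwm fid hjite gdaru
Final line count: 11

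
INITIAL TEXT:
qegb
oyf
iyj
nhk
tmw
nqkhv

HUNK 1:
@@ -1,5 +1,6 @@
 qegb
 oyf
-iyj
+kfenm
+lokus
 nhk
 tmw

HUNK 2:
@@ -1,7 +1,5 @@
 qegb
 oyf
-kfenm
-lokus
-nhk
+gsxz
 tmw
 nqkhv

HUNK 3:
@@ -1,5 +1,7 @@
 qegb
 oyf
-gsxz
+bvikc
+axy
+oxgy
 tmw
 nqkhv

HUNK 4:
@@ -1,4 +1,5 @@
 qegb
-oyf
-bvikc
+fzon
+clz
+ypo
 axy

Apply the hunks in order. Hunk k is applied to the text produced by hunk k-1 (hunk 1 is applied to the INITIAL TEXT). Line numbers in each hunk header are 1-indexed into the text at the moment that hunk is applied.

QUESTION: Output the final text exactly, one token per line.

Answer: qegb
fzon
clz
ypo
axy
oxgy
tmw
nqkhv

Derivation:
Hunk 1: at line 1 remove [iyj] add [kfenm,lokus] -> 7 lines: qegb oyf kfenm lokus nhk tmw nqkhv
Hunk 2: at line 1 remove [kfenm,lokus,nhk] add [gsxz] -> 5 lines: qegb oyf gsxz tmw nqkhv
Hunk 3: at line 1 remove [gsxz] add [bvikc,axy,oxgy] -> 7 lines: qegb oyf bvikc axy oxgy tmw nqkhv
Hunk 4: at line 1 remove [oyf,bvikc] add [fzon,clz,ypo] -> 8 lines: qegb fzon clz ypo axy oxgy tmw nqkhv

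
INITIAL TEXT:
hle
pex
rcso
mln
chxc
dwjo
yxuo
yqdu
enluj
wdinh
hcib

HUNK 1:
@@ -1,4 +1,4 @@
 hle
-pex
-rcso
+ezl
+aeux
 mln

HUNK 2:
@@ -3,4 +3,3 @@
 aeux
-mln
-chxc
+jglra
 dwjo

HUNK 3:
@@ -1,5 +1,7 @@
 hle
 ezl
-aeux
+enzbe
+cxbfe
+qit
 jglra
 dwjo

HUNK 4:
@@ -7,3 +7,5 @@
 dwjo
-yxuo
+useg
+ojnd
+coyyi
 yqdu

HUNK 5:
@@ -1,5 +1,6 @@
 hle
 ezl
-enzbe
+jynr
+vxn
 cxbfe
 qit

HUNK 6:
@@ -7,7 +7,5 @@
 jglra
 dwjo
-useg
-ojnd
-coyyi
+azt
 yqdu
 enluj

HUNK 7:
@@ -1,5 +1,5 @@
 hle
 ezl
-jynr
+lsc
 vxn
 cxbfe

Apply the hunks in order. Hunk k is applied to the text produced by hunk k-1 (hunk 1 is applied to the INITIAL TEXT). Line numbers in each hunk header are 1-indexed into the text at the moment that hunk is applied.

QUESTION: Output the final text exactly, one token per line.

Answer: hle
ezl
lsc
vxn
cxbfe
qit
jglra
dwjo
azt
yqdu
enluj
wdinh
hcib

Derivation:
Hunk 1: at line 1 remove [pex,rcso] add [ezl,aeux] -> 11 lines: hle ezl aeux mln chxc dwjo yxuo yqdu enluj wdinh hcib
Hunk 2: at line 3 remove [mln,chxc] add [jglra] -> 10 lines: hle ezl aeux jglra dwjo yxuo yqdu enluj wdinh hcib
Hunk 3: at line 1 remove [aeux] add [enzbe,cxbfe,qit] -> 12 lines: hle ezl enzbe cxbfe qit jglra dwjo yxuo yqdu enluj wdinh hcib
Hunk 4: at line 7 remove [yxuo] add [useg,ojnd,coyyi] -> 14 lines: hle ezl enzbe cxbfe qit jglra dwjo useg ojnd coyyi yqdu enluj wdinh hcib
Hunk 5: at line 1 remove [enzbe] add [jynr,vxn] -> 15 lines: hle ezl jynr vxn cxbfe qit jglra dwjo useg ojnd coyyi yqdu enluj wdinh hcib
Hunk 6: at line 7 remove [useg,ojnd,coyyi] add [azt] -> 13 lines: hle ezl jynr vxn cxbfe qit jglra dwjo azt yqdu enluj wdinh hcib
Hunk 7: at line 1 remove [jynr] add [lsc] -> 13 lines: hle ezl lsc vxn cxbfe qit jglra dwjo azt yqdu enluj wdinh hcib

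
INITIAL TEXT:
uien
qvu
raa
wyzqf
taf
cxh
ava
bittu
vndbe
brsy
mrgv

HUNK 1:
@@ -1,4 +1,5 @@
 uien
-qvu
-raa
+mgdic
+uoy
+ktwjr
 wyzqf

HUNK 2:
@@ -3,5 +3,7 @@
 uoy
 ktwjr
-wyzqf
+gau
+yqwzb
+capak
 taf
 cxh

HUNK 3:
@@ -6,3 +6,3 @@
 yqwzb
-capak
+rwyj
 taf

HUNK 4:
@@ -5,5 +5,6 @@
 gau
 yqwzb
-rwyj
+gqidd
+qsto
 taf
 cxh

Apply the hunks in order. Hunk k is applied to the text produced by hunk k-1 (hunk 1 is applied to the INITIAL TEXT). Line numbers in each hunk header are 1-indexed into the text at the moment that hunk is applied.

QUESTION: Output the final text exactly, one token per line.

Hunk 1: at line 1 remove [qvu,raa] add [mgdic,uoy,ktwjr] -> 12 lines: uien mgdic uoy ktwjr wyzqf taf cxh ava bittu vndbe brsy mrgv
Hunk 2: at line 3 remove [wyzqf] add [gau,yqwzb,capak] -> 14 lines: uien mgdic uoy ktwjr gau yqwzb capak taf cxh ava bittu vndbe brsy mrgv
Hunk 3: at line 6 remove [capak] add [rwyj] -> 14 lines: uien mgdic uoy ktwjr gau yqwzb rwyj taf cxh ava bittu vndbe brsy mrgv
Hunk 4: at line 5 remove [rwyj] add [gqidd,qsto] -> 15 lines: uien mgdic uoy ktwjr gau yqwzb gqidd qsto taf cxh ava bittu vndbe brsy mrgv

Answer: uien
mgdic
uoy
ktwjr
gau
yqwzb
gqidd
qsto
taf
cxh
ava
bittu
vndbe
brsy
mrgv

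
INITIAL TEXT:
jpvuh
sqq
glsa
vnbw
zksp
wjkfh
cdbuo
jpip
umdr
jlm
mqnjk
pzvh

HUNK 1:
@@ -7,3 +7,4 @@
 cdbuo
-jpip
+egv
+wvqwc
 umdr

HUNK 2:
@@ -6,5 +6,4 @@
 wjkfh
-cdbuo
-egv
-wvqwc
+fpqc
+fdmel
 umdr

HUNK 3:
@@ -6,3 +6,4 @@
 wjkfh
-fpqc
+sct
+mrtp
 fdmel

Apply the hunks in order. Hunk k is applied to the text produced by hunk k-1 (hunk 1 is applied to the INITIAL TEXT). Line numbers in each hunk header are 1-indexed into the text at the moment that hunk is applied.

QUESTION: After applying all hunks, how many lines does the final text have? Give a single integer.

Answer: 13

Derivation:
Hunk 1: at line 7 remove [jpip] add [egv,wvqwc] -> 13 lines: jpvuh sqq glsa vnbw zksp wjkfh cdbuo egv wvqwc umdr jlm mqnjk pzvh
Hunk 2: at line 6 remove [cdbuo,egv,wvqwc] add [fpqc,fdmel] -> 12 lines: jpvuh sqq glsa vnbw zksp wjkfh fpqc fdmel umdr jlm mqnjk pzvh
Hunk 3: at line 6 remove [fpqc] add [sct,mrtp] -> 13 lines: jpvuh sqq glsa vnbw zksp wjkfh sct mrtp fdmel umdr jlm mqnjk pzvh
Final line count: 13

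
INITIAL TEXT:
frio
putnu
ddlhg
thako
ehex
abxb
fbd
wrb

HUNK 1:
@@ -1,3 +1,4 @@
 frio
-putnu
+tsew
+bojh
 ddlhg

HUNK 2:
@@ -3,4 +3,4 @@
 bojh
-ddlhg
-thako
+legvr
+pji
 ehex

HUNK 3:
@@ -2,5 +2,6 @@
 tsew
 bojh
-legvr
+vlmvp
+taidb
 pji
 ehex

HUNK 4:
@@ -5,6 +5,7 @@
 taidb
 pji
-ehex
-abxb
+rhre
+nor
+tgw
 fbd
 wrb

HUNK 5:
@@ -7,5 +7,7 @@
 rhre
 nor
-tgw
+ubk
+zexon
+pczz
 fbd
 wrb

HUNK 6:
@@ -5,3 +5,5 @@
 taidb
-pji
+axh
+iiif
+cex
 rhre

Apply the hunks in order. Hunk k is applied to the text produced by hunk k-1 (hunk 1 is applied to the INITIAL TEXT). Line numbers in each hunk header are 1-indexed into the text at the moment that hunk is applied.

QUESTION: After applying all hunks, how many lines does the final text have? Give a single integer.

Hunk 1: at line 1 remove [putnu] add [tsew,bojh] -> 9 lines: frio tsew bojh ddlhg thako ehex abxb fbd wrb
Hunk 2: at line 3 remove [ddlhg,thako] add [legvr,pji] -> 9 lines: frio tsew bojh legvr pji ehex abxb fbd wrb
Hunk 3: at line 2 remove [legvr] add [vlmvp,taidb] -> 10 lines: frio tsew bojh vlmvp taidb pji ehex abxb fbd wrb
Hunk 4: at line 5 remove [ehex,abxb] add [rhre,nor,tgw] -> 11 lines: frio tsew bojh vlmvp taidb pji rhre nor tgw fbd wrb
Hunk 5: at line 7 remove [tgw] add [ubk,zexon,pczz] -> 13 lines: frio tsew bojh vlmvp taidb pji rhre nor ubk zexon pczz fbd wrb
Hunk 6: at line 5 remove [pji] add [axh,iiif,cex] -> 15 lines: frio tsew bojh vlmvp taidb axh iiif cex rhre nor ubk zexon pczz fbd wrb
Final line count: 15

Answer: 15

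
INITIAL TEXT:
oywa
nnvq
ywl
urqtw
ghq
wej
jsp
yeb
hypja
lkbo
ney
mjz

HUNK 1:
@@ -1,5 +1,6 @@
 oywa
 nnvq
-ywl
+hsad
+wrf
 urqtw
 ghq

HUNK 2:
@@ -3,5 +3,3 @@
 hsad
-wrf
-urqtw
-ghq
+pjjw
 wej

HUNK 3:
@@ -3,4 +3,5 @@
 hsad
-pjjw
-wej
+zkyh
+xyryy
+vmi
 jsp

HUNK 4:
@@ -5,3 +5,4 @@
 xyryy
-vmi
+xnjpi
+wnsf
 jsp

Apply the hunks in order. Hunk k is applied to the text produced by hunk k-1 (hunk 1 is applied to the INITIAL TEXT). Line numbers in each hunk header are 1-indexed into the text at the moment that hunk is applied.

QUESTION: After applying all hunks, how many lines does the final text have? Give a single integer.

Hunk 1: at line 1 remove [ywl] add [hsad,wrf] -> 13 lines: oywa nnvq hsad wrf urqtw ghq wej jsp yeb hypja lkbo ney mjz
Hunk 2: at line 3 remove [wrf,urqtw,ghq] add [pjjw] -> 11 lines: oywa nnvq hsad pjjw wej jsp yeb hypja lkbo ney mjz
Hunk 3: at line 3 remove [pjjw,wej] add [zkyh,xyryy,vmi] -> 12 lines: oywa nnvq hsad zkyh xyryy vmi jsp yeb hypja lkbo ney mjz
Hunk 4: at line 5 remove [vmi] add [xnjpi,wnsf] -> 13 lines: oywa nnvq hsad zkyh xyryy xnjpi wnsf jsp yeb hypja lkbo ney mjz
Final line count: 13

Answer: 13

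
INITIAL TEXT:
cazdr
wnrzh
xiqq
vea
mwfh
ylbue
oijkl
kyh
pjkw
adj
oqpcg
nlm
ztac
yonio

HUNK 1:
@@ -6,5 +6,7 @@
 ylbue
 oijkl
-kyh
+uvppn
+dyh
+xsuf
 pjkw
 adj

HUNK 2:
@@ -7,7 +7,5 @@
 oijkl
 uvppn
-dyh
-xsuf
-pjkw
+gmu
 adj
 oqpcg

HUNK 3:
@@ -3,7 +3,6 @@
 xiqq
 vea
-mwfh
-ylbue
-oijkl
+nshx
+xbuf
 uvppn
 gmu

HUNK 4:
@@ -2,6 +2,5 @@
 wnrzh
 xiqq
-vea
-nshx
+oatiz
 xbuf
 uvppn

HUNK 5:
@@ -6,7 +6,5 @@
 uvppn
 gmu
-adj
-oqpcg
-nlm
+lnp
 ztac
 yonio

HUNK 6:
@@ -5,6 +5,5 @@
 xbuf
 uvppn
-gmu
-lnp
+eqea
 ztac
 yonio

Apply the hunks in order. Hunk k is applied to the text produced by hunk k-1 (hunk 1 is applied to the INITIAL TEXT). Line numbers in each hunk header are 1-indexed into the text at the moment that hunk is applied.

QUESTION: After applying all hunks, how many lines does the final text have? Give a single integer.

Hunk 1: at line 6 remove [kyh] add [uvppn,dyh,xsuf] -> 16 lines: cazdr wnrzh xiqq vea mwfh ylbue oijkl uvppn dyh xsuf pjkw adj oqpcg nlm ztac yonio
Hunk 2: at line 7 remove [dyh,xsuf,pjkw] add [gmu] -> 14 lines: cazdr wnrzh xiqq vea mwfh ylbue oijkl uvppn gmu adj oqpcg nlm ztac yonio
Hunk 3: at line 3 remove [mwfh,ylbue,oijkl] add [nshx,xbuf] -> 13 lines: cazdr wnrzh xiqq vea nshx xbuf uvppn gmu adj oqpcg nlm ztac yonio
Hunk 4: at line 2 remove [vea,nshx] add [oatiz] -> 12 lines: cazdr wnrzh xiqq oatiz xbuf uvppn gmu adj oqpcg nlm ztac yonio
Hunk 5: at line 6 remove [adj,oqpcg,nlm] add [lnp] -> 10 lines: cazdr wnrzh xiqq oatiz xbuf uvppn gmu lnp ztac yonio
Hunk 6: at line 5 remove [gmu,lnp] add [eqea] -> 9 lines: cazdr wnrzh xiqq oatiz xbuf uvppn eqea ztac yonio
Final line count: 9

Answer: 9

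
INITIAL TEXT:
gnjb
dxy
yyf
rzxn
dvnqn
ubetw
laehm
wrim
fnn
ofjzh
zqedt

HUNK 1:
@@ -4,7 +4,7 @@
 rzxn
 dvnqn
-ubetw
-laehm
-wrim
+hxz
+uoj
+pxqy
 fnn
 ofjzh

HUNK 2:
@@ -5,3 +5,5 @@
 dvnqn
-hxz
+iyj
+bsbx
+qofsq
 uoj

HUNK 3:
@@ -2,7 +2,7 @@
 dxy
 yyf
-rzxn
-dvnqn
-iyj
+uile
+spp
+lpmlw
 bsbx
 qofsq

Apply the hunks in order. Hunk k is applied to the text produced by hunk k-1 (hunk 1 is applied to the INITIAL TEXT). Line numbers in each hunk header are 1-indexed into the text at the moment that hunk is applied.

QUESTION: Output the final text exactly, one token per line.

Hunk 1: at line 4 remove [ubetw,laehm,wrim] add [hxz,uoj,pxqy] -> 11 lines: gnjb dxy yyf rzxn dvnqn hxz uoj pxqy fnn ofjzh zqedt
Hunk 2: at line 5 remove [hxz] add [iyj,bsbx,qofsq] -> 13 lines: gnjb dxy yyf rzxn dvnqn iyj bsbx qofsq uoj pxqy fnn ofjzh zqedt
Hunk 3: at line 2 remove [rzxn,dvnqn,iyj] add [uile,spp,lpmlw] -> 13 lines: gnjb dxy yyf uile spp lpmlw bsbx qofsq uoj pxqy fnn ofjzh zqedt

Answer: gnjb
dxy
yyf
uile
spp
lpmlw
bsbx
qofsq
uoj
pxqy
fnn
ofjzh
zqedt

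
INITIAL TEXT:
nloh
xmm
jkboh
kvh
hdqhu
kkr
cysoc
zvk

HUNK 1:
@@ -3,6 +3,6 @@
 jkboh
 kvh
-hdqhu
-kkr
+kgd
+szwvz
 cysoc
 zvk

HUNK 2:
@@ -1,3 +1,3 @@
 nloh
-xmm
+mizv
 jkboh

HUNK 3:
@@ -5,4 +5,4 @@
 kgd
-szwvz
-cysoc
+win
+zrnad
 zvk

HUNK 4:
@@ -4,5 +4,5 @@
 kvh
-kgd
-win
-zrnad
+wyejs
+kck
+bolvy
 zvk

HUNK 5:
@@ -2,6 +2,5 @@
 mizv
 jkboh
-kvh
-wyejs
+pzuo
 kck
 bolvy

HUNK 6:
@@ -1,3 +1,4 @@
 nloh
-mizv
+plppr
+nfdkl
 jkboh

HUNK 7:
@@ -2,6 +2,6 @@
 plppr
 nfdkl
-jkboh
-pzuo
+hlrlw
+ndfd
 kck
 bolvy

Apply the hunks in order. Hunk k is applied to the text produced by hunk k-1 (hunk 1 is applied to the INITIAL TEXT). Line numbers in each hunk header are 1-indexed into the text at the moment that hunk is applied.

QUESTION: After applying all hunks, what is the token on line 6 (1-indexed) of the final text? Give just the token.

Answer: kck

Derivation:
Hunk 1: at line 3 remove [hdqhu,kkr] add [kgd,szwvz] -> 8 lines: nloh xmm jkboh kvh kgd szwvz cysoc zvk
Hunk 2: at line 1 remove [xmm] add [mizv] -> 8 lines: nloh mizv jkboh kvh kgd szwvz cysoc zvk
Hunk 3: at line 5 remove [szwvz,cysoc] add [win,zrnad] -> 8 lines: nloh mizv jkboh kvh kgd win zrnad zvk
Hunk 4: at line 4 remove [kgd,win,zrnad] add [wyejs,kck,bolvy] -> 8 lines: nloh mizv jkboh kvh wyejs kck bolvy zvk
Hunk 5: at line 2 remove [kvh,wyejs] add [pzuo] -> 7 lines: nloh mizv jkboh pzuo kck bolvy zvk
Hunk 6: at line 1 remove [mizv] add [plppr,nfdkl] -> 8 lines: nloh plppr nfdkl jkboh pzuo kck bolvy zvk
Hunk 7: at line 2 remove [jkboh,pzuo] add [hlrlw,ndfd] -> 8 lines: nloh plppr nfdkl hlrlw ndfd kck bolvy zvk
Final line 6: kck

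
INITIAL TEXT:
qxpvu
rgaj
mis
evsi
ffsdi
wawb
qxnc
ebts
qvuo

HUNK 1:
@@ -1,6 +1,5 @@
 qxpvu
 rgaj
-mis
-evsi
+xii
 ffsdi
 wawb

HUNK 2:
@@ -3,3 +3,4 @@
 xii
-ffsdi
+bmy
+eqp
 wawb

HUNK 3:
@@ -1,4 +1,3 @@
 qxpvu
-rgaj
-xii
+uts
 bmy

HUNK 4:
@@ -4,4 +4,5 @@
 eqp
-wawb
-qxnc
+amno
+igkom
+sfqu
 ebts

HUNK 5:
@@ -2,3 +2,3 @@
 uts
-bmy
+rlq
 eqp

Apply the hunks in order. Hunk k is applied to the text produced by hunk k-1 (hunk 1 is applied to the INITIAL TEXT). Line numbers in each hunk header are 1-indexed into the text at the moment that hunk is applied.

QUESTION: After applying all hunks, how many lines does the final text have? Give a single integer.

Answer: 9

Derivation:
Hunk 1: at line 1 remove [mis,evsi] add [xii] -> 8 lines: qxpvu rgaj xii ffsdi wawb qxnc ebts qvuo
Hunk 2: at line 3 remove [ffsdi] add [bmy,eqp] -> 9 lines: qxpvu rgaj xii bmy eqp wawb qxnc ebts qvuo
Hunk 3: at line 1 remove [rgaj,xii] add [uts] -> 8 lines: qxpvu uts bmy eqp wawb qxnc ebts qvuo
Hunk 4: at line 4 remove [wawb,qxnc] add [amno,igkom,sfqu] -> 9 lines: qxpvu uts bmy eqp amno igkom sfqu ebts qvuo
Hunk 5: at line 2 remove [bmy] add [rlq] -> 9 lines: qxpvu uts rlq eqp amno igkom sfqu ebts qvuo
Final line count: 9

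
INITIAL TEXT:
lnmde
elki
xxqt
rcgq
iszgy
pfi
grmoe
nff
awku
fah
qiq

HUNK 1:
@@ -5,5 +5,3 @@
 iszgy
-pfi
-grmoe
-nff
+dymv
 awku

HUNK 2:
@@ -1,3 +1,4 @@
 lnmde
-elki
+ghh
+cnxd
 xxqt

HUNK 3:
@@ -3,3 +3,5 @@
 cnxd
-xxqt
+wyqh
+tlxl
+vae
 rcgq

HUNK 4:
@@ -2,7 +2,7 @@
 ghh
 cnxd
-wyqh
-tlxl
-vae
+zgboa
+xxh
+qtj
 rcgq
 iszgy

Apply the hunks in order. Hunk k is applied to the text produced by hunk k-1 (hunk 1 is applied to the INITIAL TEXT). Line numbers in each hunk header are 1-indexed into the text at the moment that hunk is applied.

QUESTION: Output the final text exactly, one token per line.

Hunk 1: at line 5 remove [pfi,grmoe,nff] add [dymv] -> 9 lines: lnmde elki xxqt rcgq iszgy dymv awku fah qiq
Hunk 2: at line 1 remove [elki] add [ghh,cnxd] -> 10 lines: lnmde ghh cnxd xxqt rcgq iszgy dymv awku fah qiq
Hunk 3: at line 3 remove [xxqt] add [wyqh,tlxl,vae] -> 12 lines: lnmde ghh cnxd wyqh tlxl vae rcgq iszgy dymv awku fah qiq
Hunk 4: at line 2 remove [wyqh,tlxl,vae] add [zgboa,xxh,qtj] -> 12 lines: lnmde ghh cnxd zgboa xxh qtj rcgq iszgy dymv awku fah qiq

Answer: lnmde
ghh
cnxd
zgboa
xxh
qtj
rcgq
iszgy
dymv
awku
fah
qiq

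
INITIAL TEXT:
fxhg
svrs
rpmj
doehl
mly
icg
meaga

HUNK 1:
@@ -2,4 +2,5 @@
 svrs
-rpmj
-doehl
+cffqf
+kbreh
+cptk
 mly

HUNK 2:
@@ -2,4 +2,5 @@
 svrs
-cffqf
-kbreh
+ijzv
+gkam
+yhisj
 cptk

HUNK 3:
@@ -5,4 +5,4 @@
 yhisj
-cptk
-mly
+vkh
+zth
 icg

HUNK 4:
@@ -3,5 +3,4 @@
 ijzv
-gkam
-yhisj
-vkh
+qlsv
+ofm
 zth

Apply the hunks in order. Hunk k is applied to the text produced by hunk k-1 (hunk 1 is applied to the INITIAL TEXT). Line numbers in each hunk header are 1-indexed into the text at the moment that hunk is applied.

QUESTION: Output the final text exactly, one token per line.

Hunk 1: at line 2 remove [rpmj,doehl] add [cffqf,kbreh,cptk] -> 8 lines: fxhg svrs cffqf kbreh cptk mly icg meaga
Hunk 2: at line 2 remove [cffqf,kbreh] add [ijzv,gkam,yhisj] -> 9 lines: fxhg svrs ijzv gkam yhisj cptk mly icg meaga
Hunk 3: at line 5 remove [cptk,mly] add [vkh,zth] -> 9 lines: fxhg svrs ijzv gkam yhisj vkh zth icg meaga
Hunk 4: at line 3 remove [gkam,yhisj,vkh] add [qlsv,ofm] -> 8 lines: fxhg svrs ijzv qlsv ofm zth icg meaga

Answer: fxhg
svrs
ijzv
qlsv
ofm
zth
icg
meaga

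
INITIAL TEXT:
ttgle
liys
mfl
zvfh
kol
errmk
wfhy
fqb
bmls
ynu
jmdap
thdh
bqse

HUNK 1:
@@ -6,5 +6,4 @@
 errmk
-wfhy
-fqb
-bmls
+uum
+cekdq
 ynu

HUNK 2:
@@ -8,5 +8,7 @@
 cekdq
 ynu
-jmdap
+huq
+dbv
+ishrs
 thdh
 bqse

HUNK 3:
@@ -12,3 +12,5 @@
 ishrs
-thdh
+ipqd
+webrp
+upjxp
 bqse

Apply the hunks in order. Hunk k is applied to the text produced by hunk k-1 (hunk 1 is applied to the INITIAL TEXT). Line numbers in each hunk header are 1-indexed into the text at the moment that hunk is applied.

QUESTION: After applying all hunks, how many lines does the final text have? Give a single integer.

Answer: 16

Derivation:
Hunk 1: at line 6 remove [wfhy,fqb,bmls] add [uum,cekdq] -> 12 lines: ttgle liys mfl zvfh kol errmk uum cekdq ynu jmdap thdh bqse
Hunk 2: at line 8 remove [jmdap] add [huq,dbv,ishrs] -> 14 lines: ttgle liys mfl zvfh kol errmk uum cekdq ynu huq dbv ishrs thdh bqse
Hunk 3: at line 12 remove [thdh] add [ipqd,webrp,upjxp] -> 16 lines: ttgle liys mfl zvfh kol errmk uum cekdq ynu huq dbv ishrs ipqd webrp upjxp bqse
Final line count: 16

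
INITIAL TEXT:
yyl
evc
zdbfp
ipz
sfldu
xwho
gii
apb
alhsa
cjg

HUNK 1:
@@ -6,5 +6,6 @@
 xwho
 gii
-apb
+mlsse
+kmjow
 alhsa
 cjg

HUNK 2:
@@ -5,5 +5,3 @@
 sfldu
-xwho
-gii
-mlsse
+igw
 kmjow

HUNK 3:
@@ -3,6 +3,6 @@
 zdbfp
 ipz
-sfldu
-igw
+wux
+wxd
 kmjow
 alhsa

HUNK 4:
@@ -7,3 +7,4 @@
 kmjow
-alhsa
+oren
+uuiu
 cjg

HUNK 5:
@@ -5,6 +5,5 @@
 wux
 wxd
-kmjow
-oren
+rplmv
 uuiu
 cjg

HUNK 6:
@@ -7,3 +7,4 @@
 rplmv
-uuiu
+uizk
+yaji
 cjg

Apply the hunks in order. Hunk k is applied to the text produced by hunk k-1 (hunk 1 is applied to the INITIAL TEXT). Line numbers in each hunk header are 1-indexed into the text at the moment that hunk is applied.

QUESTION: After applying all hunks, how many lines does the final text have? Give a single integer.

Answer: 10

Derivation:
Hunk 1: at line 6 remove [apb] add [mlsse,kmjow] -> 11 lines: yyl evc zdbfp ipz sfldu xwho gii mlsse kmjow alhsa cjg
Hunk 2: at line 5 remove [xwho,gii,mlsse] add [igw] -> 9 lines: yyl evc zdbfp ipz sfldu igw kmjow alhsa cjg
Hunk 3: at line 3 remove [sfldu,igw] add [wux,wxd] -> 9 lines: yyl evc zdbfp ipz wux wxd kmjow alhsa cjg
Hunk 4: at line 7 remove [alhsa] add [oren,uuiu] -> 10 lines: yyl evc zdbfp ipz wux wxd kmjow oren uuiu cjg
Hunk 5: at line 5 remove [kmjow,oren] add [rplmv] -> 9 lines: yyl evc zdbfp ipz wux wxd rplmv uuiu cjg
Hunk 6: at line 7 remove [uuiu] add [uizk,yaji] -> 10 lines: yyl evc zdbfp ipz wux wxd rplmv uizk yaji cjg
Final line count: 10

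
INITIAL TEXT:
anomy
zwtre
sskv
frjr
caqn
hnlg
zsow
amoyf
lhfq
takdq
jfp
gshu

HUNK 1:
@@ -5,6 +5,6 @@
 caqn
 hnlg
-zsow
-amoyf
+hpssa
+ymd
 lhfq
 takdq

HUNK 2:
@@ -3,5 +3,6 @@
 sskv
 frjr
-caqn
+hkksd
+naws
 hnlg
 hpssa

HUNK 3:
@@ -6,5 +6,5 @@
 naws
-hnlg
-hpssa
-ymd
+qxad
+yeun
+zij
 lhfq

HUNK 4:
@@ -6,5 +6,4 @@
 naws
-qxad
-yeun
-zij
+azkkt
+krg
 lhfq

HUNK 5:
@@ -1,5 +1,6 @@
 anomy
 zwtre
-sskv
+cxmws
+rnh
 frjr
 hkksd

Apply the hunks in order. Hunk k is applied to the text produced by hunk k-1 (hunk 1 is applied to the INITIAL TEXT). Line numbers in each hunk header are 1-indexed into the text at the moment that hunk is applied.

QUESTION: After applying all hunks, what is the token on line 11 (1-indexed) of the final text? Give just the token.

Hunk 1: at line 5 remove [zsow,amoyf] add [hpssa,ymd] -> 12 lines: anomy zwtre sskv frjr caqn hnlg hpssa ymd lhfq takdq jfp gshu
Hunk 2: at line 3 remove [caqn] add [hkksd,naws] -> 13 lines: anomy zwtre sskv frjr hkksd naws hnlg hpssa ymd lhfq takdq jfp gshu
Hunk 3: at line 6 remove [hnlg,hpssa,ymd] add [qxad,yeun,zij] -> 13 lines: anomy zwtre sskv frjr hkksd naws qxad yeun zij lhfq takdq jfp gshu
Hunk 4: at line 6 remove [qxad,yeun,zij] add [azkkt,krg] -> 12 lines: anomy zwtre sskv frjr hkksd naws azkkt krg lhfq takdq jfp gshu
Hunk 5: at line 1 remove [sskv] add [cxmws,rnh] -> 13 lines: anomy zwtre cxmws rnh frjr hkksd naws azkkt krg lhfq takdq jfp gshu
Final line 11: takdq

Answer: takdq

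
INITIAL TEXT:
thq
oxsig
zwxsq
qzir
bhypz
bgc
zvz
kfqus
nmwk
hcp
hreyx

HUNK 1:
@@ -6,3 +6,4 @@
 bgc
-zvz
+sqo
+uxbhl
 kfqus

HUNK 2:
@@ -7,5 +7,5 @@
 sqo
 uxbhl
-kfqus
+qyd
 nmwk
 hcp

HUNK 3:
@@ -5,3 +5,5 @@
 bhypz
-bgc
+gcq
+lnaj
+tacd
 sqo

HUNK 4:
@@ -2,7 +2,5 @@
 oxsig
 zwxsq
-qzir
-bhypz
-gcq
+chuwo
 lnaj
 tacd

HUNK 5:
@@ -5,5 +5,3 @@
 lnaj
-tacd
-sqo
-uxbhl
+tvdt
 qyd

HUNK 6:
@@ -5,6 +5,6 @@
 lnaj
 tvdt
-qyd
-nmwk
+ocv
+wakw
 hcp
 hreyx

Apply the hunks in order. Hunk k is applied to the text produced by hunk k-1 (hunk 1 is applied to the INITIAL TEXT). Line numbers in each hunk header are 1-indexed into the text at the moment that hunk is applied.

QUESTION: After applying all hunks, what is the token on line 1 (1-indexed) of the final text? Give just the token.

Answer: thq

Derivation:
Hunk 1: at line 6 remove [zvz] add [sqo,uxbhl] -> 12 lines: thq oxsig zwxsq qzir bhypz bgc sqo uxbhl kfqus nmwk hcp hreyx
Hunk 2: at line 7 remove [kfqus] add [qyd] -> 12 lines: thq oxsig zwxsq qzir bhypz bgc sqo uxbhl qyd nmwk hcp hreyx
Hunk 3: at line 5 remove [bgc] add [gcq,lnaj,tacd] -> 14 lines: thq oxsig zwxsq qzir bhypz gcq lnaj tacd sqo uxbhl qyd nmwk hcp hreyx
Hunk 4: at line 2 remove [qzir,bhypz,gcq] add [chuwo] -> 12 lines: thq oxsig zwxsq chuwo lnaj tacd sqo uxbhl qyd nmwk hcp hreyx
Hunk 5: at line 5 remove [tacd,sqo,uxbhl] add [tvdt] -> 10 lines: thq oxsig zwxsq chuwo lnaj tvdt qyd nmwk hcp hreyx
Hunk 6: at line 5 remove [qyd,nmwk] add [ocv,wakw] -> 10 lines: thq oxsig zwxsq chuwo lnaj tvdt ocv wakw hcp hreyx
Final line 1: thq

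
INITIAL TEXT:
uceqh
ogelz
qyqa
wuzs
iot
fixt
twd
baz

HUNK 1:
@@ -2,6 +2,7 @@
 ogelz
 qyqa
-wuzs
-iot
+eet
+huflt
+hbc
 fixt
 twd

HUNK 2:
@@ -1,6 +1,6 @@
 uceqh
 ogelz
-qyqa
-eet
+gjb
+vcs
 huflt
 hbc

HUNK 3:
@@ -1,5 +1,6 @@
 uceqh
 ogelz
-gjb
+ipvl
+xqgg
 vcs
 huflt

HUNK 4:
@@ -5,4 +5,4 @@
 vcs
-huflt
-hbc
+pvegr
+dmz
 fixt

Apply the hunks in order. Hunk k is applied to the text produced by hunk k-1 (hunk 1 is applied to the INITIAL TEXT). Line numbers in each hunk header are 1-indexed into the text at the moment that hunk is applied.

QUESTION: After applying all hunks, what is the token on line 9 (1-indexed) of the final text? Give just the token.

Answer: twd

Derivation:
Hunk 1: at line 2 remove [wuzs,iot] add [eet,huflt,hbc] -> 9 lines: uceqh ogelz qyqa eet huflt hbc fixt twd baz
Hunk 2: at line 1 remove [qyqa,eet] add [gjb,vcs] -> 9 lines: uceqh ogelz gjb vcs huflt hbc fixt twd baz
Hunk 3: at line 1 remove [gjb] add [ipvl,xqgg] -> 10 lines: uceqh ogelz ipvl xqgg vcs huflt hbc fixt twd baz
Hunk 4: at line 5 remove [huflt,hbc] add [pvegr,dmz] -> 10 lines: uceqh ogelz ipvl xqgg vcs pvegr dmz fixt twd baz
Final line 9: twd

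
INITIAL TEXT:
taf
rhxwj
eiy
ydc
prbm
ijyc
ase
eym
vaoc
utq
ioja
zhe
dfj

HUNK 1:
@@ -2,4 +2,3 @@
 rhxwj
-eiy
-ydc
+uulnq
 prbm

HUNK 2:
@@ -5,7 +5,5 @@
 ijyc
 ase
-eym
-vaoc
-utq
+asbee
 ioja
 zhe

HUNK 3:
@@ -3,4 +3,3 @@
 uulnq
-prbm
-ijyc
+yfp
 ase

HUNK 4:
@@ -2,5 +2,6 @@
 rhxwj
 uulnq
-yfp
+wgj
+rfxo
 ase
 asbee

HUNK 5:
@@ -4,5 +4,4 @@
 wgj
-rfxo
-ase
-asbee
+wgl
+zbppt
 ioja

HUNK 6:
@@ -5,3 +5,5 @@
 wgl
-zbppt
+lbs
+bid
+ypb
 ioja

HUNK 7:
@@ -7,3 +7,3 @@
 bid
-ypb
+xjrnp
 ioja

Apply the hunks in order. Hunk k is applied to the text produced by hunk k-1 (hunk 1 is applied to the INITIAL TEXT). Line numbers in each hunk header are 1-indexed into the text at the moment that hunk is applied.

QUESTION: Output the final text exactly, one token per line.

Answer: taf
rhxwj
uulnq
wgj
wgl
lbs
bid
xjrnp
ioja
zhe
dfj

Derivation:
Hunk 1: at line 2 remove [eiy,ydc] add [uulnq] -> 12 lines: taf rhxwj uulnq prbm ijyc ase eym vaoc utq ioja zhe dfj
Hunk 2: at line 5 remove [eym,vaoc,utq] add [asbee] -> 10 lines: taf rhxwj uulnq prbm ijyc ase asbee ioja zhe dfj
Hunk 3: at line 3 remove [prbm,ijyc] add [yfp] -> 9 lines: taf rhxwj uulnq yfp ase asbee ioja zhe dfj
Hunk 4: at line 2 remove [yfp] add [wgj,rfxo] -> 10 lines: taf rhxwj uulnq wgj rfxo ase asbee ioja zhe dfj
Hunk 5: at line 4 remove [rfxo,ase,asbee] add [wgl,zbppt] -> 9 lines: taf rhxwj uulnq wgj wgl zbppt ioja zhe dfj
Hunk 6: at line 5 remove [zbppt] add [lbs,bid,ypb] -> 11 lines: taf rhxwj uulnq wgj wgl lbs bid ypb ioja zhe dfj
Hunk 7: at line 7 remove [ypb] add [xjrnp] -> 11 lines: taf rhxwj uulnq wgj wgl lbs bid xjrnp ioja zhe dfj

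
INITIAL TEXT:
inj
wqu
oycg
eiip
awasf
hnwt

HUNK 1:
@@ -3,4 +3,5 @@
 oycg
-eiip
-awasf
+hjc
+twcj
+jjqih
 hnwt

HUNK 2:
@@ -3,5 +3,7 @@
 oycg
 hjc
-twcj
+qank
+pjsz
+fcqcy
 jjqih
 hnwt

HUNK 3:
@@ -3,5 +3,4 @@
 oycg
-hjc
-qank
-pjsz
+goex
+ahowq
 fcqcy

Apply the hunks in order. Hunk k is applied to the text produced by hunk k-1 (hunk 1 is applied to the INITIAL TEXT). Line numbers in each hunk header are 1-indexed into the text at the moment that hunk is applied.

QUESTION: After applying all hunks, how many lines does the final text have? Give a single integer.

Hunk 1: at line 3 remove [eiip,awasf] add [hjc,twcj,jjqih] -> 7 lines: inj wqu oycg hjc twcj jjqih hnwt
Hunk 2: at line 3 remove [twcj] add [qank,pjsz,fcqcy] -> 9 lines: inj wqu oycg hjc qank pjsz fcqcy jjqih hnwt
Hunk 3: at line 3 remove [hjc,qank,pjsz] add [goex,ahowq] -> 8 lines: inj wqu oycg goex ahowq fcqcy jjqih hnwt
Final line count: 8

Answer: 8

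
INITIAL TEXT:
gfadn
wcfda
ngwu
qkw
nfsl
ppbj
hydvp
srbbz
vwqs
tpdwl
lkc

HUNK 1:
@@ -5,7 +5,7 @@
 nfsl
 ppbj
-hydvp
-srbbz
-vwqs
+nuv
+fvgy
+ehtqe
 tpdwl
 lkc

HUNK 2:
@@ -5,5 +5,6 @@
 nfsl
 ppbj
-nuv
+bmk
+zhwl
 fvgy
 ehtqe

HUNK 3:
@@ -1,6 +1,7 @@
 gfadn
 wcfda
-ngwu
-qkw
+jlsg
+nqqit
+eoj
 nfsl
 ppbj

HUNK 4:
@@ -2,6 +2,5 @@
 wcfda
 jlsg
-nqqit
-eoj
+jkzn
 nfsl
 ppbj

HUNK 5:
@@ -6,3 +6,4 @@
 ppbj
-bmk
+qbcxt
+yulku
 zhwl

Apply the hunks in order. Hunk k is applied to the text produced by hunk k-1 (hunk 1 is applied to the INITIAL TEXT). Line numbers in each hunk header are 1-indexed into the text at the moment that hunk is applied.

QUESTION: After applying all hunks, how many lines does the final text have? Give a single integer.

Answer: 13

Derivation:
Hunk 1: at line 5 remove [hydvp,srbbz,vwqs] add [nuv,fvgy,ehtqe] -> 11 lines: gfadn wcfda ngwu qkw nfsl ppbj nuv fvgy ehtqe tpdwl lkc
Hunk 2: at line 5 remove [nuv] add [bmk,zhwl] -> 12 lines: gfadn wcfda ngwu qkw nfsl ppbj bmk zhwl fvgy ehtqe tpdwl lkc
Hunk 3: at line 1 remove [ngwu,qkw] add [jlsg,nqqit,eoj] -> 13 lines: gfadn wcfda jlsg nqqit eoj nfsl ppbj bmk zhwl fvgy ehtqe tpdwl lkc
Hunk 4: at line 2 remove [nqqit,eoj] add [jkzn] -> 12 lines: gfadn wcfda jlsg jkzn nfsl ppbj bmk zhwl fvgy ehtqe tpdwl lkc
Hunk 5: at line 6 remove [bmk] add [qbcxt,yulku] -> 13 lines: gfadn wcfda jlsg jkzn nfsl ppbj qbcxt yulku zhwl fvgy ehtqe tpdwl lkc
Final line count: 13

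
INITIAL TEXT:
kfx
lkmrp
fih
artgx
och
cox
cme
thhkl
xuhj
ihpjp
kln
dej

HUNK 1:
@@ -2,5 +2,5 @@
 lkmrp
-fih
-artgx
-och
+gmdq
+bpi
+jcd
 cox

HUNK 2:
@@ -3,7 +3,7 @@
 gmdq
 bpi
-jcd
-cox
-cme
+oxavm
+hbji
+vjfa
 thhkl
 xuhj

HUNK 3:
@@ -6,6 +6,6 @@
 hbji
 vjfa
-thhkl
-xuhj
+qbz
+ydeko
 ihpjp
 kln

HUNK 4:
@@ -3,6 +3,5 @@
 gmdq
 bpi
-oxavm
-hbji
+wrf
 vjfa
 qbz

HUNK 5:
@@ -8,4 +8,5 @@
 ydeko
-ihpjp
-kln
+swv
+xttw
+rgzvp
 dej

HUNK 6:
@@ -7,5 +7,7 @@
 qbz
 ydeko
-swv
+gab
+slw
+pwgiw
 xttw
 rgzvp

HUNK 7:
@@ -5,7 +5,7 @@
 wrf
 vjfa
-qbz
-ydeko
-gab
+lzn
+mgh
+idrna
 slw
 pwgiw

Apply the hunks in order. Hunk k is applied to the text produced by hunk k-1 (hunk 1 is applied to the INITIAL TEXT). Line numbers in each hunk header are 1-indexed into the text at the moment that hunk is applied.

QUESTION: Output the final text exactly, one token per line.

Answer: kfx
lkmrp
gmdq
bpi
wrf
vjfa
lzn
mgh
idrna
slw
pwgiw
xttw
rgzvp
dej

Derivation:
Hunk 1: at line 2 remove [fih,artgx,och] add [gmdq,bpi,jcd] -> 12 lines: kfx lkmrp gmdq bpi jcd cox cme thhkl xuhj ihpjp kln dej
Hunk 2: at line 3 remove [jcd,cox,cme] add [oxavm,hbji,vjfa] -> 12 lines: kfx lkmrp gmdq bpi oxavm hbji vjfa thhkl xuhj ihpjp kln dej
Hunk 3: at line 6 remove [thhkl,xuhj] add [qbz,ydeko] -> 12 lines: kfx lkmrp gmdq bpi oxavm hbji vjfa qbz ydeko ihpjp kln dej
Hunk 4: at line 3 remove [oxavm,hbji] add [wrf] -> 11 lines: kfx lkmrp gmdq bpi wrf vjfa qbz ydeko ihpjp kln dej
Hunk 5: at line 8 remove [ihpjp,kln] add [swv,xttw,rgzvp] -> 12 lines: kfx lkmrp gmdq bpi wrf vjfa qbz ydeko swv xttw rgzvp dej
Hunk 6: at line 7 remove [swv] add [gab,slw,pwgiw] -> 14 lines: kfx lkmrp gmdq bpi wrf vjfa qbz ydeko gab slw pwgiw xttw rgzvp dej
Hunk 7: at line 5 remove [qbz,ydeko,gab] add [lzn,mgh,idrna] -> 14 lines: kfx lkmrp gmdq bpi wrf vjfa lzn mgh idrna slw pwgiw xttw rgzvp dej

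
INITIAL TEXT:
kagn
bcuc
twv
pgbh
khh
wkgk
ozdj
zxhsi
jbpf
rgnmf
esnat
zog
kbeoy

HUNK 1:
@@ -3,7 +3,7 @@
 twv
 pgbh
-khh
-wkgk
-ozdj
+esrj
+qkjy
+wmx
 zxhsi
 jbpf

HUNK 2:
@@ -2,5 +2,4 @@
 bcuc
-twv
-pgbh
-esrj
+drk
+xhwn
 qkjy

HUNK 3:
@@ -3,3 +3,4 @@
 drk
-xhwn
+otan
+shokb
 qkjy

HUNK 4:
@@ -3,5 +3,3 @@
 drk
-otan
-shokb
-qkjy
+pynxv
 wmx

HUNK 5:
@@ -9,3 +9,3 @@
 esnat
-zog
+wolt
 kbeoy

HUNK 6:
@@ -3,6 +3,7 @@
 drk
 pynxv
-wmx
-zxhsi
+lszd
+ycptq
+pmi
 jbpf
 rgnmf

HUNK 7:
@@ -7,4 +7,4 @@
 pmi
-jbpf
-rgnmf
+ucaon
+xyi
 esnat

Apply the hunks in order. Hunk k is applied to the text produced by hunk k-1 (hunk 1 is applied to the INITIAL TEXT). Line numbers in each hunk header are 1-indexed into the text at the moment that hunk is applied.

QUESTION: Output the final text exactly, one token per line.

Answer: kagn
bcuc
drk
pynxv
lszd
ycptq
pmi
ucaon
xyi
esnat
wolt
kbeoy

Derivation:
Hunk 1: at line 3 remove [khh,wkgk,ozdj] add [esrj,qkjy,wmx] -> 13 lines: kagn bcuc twv pgbh esrj qkjy wmx zxhsi jbpf rgnmf esnat zog kbeoy
Hunk 2: at line 2 remove [twv,pgbh,esrj] add [drk,xhwn] -> 12 lines: kagn bcuc drk xhwn qkjy wmx zxhsi jbpf rgnmf esnat zog kbeoy
Hunk 3: at line 3 remove [xhwn] add [otan,shokb] -> 13 lines: kagn bcuc drk otan shokb qkjy wmx zxhsi jbpf rgnmf esnat zog kbeoy
Hunk 4: at line 3 remove [otan,shokb,qkjy] add [pynxv] -> 11 lines: kagn bcuc drk pynxv wmx zxhsi jbpf rgnmf esnat zog kbeoy
Hunk 5: at line 9 remove [zog] add [wolt] -> 11 lines: kagn bcuc drk pynxv wmx zxhsi jbpf rgnmf esnat wolt kbeoy
Hunk 6: at line 3 remove [wmx,zxhsi] add [lszd,ycptq,pmi] -> 12 lines: kagn bcuc drk pynxv lszd ycptq pmi jbpf rgnmf esnat wolt kbeoy
Hunk 7: at line 7 remove [jbpf,rgnmf] add [ucaon,xyi] -> 12 lines: kagn bcuc drk pynxv lszd ycptq pmi ucaon xyi esnat wolt kbeoy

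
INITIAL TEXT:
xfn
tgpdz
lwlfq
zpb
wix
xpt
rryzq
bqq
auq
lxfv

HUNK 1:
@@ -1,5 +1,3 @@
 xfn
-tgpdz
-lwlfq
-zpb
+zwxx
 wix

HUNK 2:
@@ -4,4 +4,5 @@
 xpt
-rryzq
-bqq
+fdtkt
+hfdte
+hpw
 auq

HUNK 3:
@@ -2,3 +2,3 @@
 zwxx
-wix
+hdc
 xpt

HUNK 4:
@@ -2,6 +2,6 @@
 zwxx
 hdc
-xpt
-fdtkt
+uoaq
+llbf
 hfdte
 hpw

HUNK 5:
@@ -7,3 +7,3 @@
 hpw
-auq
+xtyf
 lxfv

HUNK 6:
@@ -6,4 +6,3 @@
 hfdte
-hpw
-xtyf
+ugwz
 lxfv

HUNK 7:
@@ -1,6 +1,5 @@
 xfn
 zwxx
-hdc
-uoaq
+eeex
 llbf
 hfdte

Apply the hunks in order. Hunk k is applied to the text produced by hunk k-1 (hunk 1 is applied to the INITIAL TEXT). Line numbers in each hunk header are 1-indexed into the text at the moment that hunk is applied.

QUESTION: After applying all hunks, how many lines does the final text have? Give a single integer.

Hunk 1: at line 1 remove [tgpdz,lwlfq,zpb] add [zwxx] -> 8 lines: xfn zwxx wix xpt rryzq bqq auq lxfv
Hunk 2: at line 4 remove [rryzq,bqq] add [fdtkt,hfdte,hpw] -> 9 lines: xfn zwxx wix xpt fdtkt hfdte hpw auq lxfv
Hunk 3: at line 2 remove [wix] add [hdc] -> 9 lines: xfn zwxx hdc xpt fdtkt hfdte hpw auq lxfv
Hunk 4: at line 2 remove [xpt,fdtkt] add [uoaq,llbf] -> 9 lines: xfn zwxx hdc uoaq llbf hfdte hpw auq lxfv
Hunk 5: at line 7 remove [auq] add [xtyf] -> 9 lines: xfn zwxx hdc uoaq llbf hfdte hpw xtyf lxfv
Hunk 6: at line 6 remove [hpw,xtyf] add [ugwz] -> 8 lines: xfn zwxx hdc uoaq llbf hfdte ugwz lxfv
Hunk 7: at line 1 remove [hdc,uoaq] add [eeex] -> 7 lines: xfn zwxx eeex llbf hfdte ugwz lxfv
Final line count: 7

Answer: 7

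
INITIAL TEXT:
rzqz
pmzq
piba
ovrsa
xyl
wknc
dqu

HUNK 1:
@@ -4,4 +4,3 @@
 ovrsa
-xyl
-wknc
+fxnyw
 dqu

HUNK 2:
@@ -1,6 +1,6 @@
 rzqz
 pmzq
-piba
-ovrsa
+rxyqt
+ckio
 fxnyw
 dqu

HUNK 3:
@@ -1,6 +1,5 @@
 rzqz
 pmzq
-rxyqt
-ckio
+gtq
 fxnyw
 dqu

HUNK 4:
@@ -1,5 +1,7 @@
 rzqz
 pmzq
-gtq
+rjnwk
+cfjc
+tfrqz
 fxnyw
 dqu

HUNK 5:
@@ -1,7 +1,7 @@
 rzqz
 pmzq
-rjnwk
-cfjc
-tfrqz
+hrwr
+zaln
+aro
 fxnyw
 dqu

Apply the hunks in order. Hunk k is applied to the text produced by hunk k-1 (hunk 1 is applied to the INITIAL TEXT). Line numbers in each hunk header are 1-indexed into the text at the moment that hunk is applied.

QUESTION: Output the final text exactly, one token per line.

Hunk 1: at line 4 remove [xyl,wknc] add [fxnyw] -> 6 lines: rzqz pmzq piba ovrsa fxnyw dqu
Hunk 2: at line 1 remove [piba,ovrsa] add [rxyqt,ckio] -> 6 lines: rzqz pmzq rxyqt ckio fxnyw dqu
Hunk 3: at line 1 remove [rxyqt,ckio] add [gtq] -> 5 lines: rzqz pmzq gtq fxnyw dqu
Hunk 4: at line 1 remove [gtq] add [rjnwk,cfjc,tfrqz] -> 7 lines: rzqz pmzq rjnwk cfjc tfrqz fxnyw dqu
Hunk 5: at line 1 remove [rjnwk,cfjc,tfrqz] add [hrwr,zaln,aro] -> 7 lines: rzqz pmzq hrwr zaln aro fxnyw dqu

Answer: rzqz
pmzq
hrwr
zaln
aro
fxnyw
dqu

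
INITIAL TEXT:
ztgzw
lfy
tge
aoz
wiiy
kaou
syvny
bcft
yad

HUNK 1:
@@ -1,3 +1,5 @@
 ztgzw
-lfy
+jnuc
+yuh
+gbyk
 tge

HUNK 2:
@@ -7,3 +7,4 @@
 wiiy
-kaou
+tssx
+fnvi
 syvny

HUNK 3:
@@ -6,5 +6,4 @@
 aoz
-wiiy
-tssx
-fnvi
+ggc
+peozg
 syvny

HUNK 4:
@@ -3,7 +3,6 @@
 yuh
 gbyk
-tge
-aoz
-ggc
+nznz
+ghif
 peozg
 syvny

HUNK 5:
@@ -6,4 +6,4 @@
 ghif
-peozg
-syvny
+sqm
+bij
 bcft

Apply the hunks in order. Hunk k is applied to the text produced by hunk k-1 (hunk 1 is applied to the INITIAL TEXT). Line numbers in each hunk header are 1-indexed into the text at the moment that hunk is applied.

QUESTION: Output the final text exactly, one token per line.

Hunk 1: at line 1 remove [lfy] add [jnuc,yuh,gbyk] -> 11 lines: ztgzw jnuc yuh gbyk tge aoz wiiy kaou syvny bcft yad
Hunk 2: at line 7 remove [kaou] add [tssx,fnvi] -> 12 lines: ztgzw jnuc yuh gbyk tge aoz wiiy tssx fnvi syvny bcft yad
Hunk 3: at line 6 remove [wiiy,tssx,fnvi] add [ggc,peozg] -> 11 lines: ztgzw jnuc yuh gbyk tge aoz ggc peozg syvny bcft yad
Hunk 4: at line 3 remove [tge,aoz,ggc] add [nznz,ghif] -> 10 lines: ztgzw jnuc yuh gbyk nznz ghif peozg syvny bcft yad
Hunk 5: at line 6 remove [peozg,syvny] add [sqm,bij] -> 10 lines: ztgzw jnuc yuh gbyk nznz ghif sqm bij bcft yad

Answer: ztgzw
jnuc
yuh
gbyk
nznz
ghif
sqm
bij
bcft
yad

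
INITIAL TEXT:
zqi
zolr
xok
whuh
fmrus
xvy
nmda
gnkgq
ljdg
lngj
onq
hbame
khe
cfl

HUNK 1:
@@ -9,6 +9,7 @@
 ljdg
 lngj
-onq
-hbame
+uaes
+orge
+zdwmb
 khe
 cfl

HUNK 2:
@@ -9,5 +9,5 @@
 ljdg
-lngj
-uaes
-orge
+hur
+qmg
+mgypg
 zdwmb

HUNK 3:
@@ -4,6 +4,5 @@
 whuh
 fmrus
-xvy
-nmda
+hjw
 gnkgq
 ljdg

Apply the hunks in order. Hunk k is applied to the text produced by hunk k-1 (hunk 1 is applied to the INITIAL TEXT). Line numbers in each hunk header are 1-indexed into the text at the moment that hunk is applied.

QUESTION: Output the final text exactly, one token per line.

Answer: zqi
zolr
xok
whuh
fmrus
hjw
gnkgq
ljdg
hur
qmg
mgypg
zdwmb
khe
cfl

Derivation:
Hunk 1: at line 9 remove [onq,hbame] add [uaes,orge,zdwmb] -> 15 lines: zqi zolr xok whuh fmrus xvy nmda gnkgq ljdg lngj uaes orge zdwmb khe cfl
Hunk 2: at line 9 remove [lngj,uaes,orge] add [hur,qmg,mgypg] -> 15 lines: zqi zolr xok whuh fmrus xvy nmda gnkgq ljdg hur qmg mgypg zdwmb khe cfl
Hunk 3: at line 4 remove [xvy,nmda] add [hjw] -> 14 lines: zqi zolr xok whuh fmrus hjw gnkgq ljdg hur qmg mgypg zdwmb khe cfl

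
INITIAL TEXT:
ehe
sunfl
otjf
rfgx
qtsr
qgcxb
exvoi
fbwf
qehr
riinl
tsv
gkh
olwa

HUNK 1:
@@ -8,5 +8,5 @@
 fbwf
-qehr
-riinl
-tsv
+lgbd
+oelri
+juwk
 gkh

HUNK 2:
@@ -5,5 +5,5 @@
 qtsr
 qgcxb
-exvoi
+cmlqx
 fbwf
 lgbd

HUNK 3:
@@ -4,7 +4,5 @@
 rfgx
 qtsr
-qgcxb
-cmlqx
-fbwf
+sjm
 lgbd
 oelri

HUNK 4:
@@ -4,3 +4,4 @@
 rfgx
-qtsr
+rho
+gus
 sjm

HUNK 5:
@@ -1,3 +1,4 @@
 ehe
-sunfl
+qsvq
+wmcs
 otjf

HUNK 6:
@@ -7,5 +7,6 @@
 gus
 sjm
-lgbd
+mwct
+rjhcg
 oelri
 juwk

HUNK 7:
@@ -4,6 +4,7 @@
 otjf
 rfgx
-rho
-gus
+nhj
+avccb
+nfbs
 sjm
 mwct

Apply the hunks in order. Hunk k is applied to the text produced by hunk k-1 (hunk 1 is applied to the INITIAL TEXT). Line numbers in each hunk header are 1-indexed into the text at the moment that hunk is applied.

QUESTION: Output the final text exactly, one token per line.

Answer: ehe
qsvq
wmcs
otjf
rfgx
nhj
avccb
nfbs
sjm
mwct
rjhcg
oelri
juwk
gkh
olwa

Derivation:
Hunk 1: at line 8 remove [qehr,riinl,tsv] add [lgbd,oelri,juwk] -> 13 lines: ehe sunfl otjf rfgx qtsr qgcxb exvoi fbwf lgbd oelri juwk gkh olwa
Hunk 2: at line 5 remove [exvoi] add [cmlqx] -> 13 lines: ehe sunfl otjf rfgx qtsr qgcxb cmlqx fbwf lgbd oelri juwk gkh olwa
Hunk 3: at line 4 remove [qgcxb,cmlqx,fbwf] add [sjm] -> 11 lines: ehe sunfl otjf rfgx qtsr sjm lgbd oelri juwk gkh olwa
Hunk 4: at line 4 remove [qtsr] add [rho,gus] -> 12 lines: ehe sunfl otjf rfgx rho gus sjm lgbd oelri juwk gkh olwa
Hunk 5: at line 1 remove [sunfl] add [qsvq,wmcs] -> 13 lines: ehe qsvq wmcs otjf rfgx rho gus sjm lgbd oelri juwk gkh olwa
Hunk 6: at line 7 remove [lgbd] add [mwct,rjhcg] -> 14 lines: ehe qsvq wmcs otjf rfgx rho gus sjm mwct rjhcg oelri juwk gkh olwa
Hunk 7: at line 4 remove [rho,gus] add [nhj,avccb,nfbs] -> 15 lines: ehe qsvq wmcs otjf rfgx nhj avccb nfbs sjm mwct rjhcg oelri juwk gkh olwa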